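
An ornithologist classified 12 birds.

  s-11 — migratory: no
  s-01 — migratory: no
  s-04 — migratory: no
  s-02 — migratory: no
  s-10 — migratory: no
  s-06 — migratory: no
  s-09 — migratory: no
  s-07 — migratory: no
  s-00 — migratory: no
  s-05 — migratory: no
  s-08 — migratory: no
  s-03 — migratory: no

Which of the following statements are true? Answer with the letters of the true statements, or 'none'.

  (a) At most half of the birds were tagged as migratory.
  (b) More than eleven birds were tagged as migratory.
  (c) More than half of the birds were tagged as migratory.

(a)

|A| = 12, |A ∩ B| = 0, |A ∖ B| = 12.
(a) |A ∩ B| ≤ |A ∖ B|: holds.
(b) |A ∩ B| > 11: fails.
(c) |A ∩ B| > |A ∖ B|: fails.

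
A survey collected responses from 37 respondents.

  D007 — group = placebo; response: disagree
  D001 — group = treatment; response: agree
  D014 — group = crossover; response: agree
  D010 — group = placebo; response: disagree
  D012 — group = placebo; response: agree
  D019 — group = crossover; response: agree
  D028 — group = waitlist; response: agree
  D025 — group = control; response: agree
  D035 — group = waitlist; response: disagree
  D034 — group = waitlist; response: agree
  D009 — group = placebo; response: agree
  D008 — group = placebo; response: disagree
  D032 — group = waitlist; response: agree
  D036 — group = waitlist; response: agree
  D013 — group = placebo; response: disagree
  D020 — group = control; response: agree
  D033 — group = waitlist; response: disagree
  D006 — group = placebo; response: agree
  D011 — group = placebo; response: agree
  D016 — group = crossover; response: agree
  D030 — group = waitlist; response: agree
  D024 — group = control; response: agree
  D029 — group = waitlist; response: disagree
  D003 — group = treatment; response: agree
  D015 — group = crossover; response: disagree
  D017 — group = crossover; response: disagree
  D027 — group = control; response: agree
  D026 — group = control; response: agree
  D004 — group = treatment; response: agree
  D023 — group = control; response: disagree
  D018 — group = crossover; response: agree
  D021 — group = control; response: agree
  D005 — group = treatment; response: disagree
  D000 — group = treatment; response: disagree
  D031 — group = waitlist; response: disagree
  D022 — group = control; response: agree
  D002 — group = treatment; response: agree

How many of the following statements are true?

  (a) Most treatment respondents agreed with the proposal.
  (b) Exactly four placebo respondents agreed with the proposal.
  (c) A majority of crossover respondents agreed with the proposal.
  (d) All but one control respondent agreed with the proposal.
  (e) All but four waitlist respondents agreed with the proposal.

5

(a) treatment: |A| = 6, |A ∩ B| = 4; needs |A ∩ B| > |A ∖ B| — true.
(b) placebo: |A| = 8, |A ∩ B| = 4; needs |A ∩ B| = 4 — true.
(c) crossover: |A| = 6, |A ∩ B| = 4; needs |A ∩ B| > |A ∖ B| — true.
(d) control: |A| = 8, |A ∩ B| = 7; needs |A ∖ B| = 1 — true.
(e) waitlist: |A| = 9, |A ∩ B| = 5; needs |A ∖ B| = 4 — true.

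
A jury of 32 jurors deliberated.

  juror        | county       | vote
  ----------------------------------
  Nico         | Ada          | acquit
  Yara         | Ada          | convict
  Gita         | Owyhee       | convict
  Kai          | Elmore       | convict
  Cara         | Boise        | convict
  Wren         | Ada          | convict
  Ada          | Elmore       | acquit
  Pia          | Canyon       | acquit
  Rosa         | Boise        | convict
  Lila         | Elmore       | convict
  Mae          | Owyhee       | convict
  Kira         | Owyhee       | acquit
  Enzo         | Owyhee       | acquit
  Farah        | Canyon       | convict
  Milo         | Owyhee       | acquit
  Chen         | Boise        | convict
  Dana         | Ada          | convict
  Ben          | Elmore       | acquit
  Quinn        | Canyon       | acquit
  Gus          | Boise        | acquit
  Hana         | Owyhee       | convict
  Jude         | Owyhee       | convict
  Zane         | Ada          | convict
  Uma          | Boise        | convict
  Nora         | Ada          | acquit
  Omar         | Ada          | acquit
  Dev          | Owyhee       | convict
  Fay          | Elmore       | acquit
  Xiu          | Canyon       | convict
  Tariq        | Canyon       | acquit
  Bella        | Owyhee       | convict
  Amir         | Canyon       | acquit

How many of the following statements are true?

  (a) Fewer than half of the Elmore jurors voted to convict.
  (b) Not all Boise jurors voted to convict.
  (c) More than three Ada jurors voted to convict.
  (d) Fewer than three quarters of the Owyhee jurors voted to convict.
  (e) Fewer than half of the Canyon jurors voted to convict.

5

(a) Elmore: |A| = 5, |A ∩ B| = 2; needs |A ∩ B| < |A ∖ B| — true.
(b) Boise: |A| = 5, |A ∩ B| = 4; needs A ⊄ B (|A ∖ B| ≥ 1) — true.
(c) Ada: |A| = 7, |A ∩ B| = 4; needs |A ∩ B| > 3 — true.
(d) Owyhee: |A| = 9, |A ∩ B| = 6; needs |A ∩ B| / |A| < 3/4 — true.
(e) Canyon: |A| = 6, |A ∩ B| = 2; needs |A ∩ B| < |A ∖ B| — true.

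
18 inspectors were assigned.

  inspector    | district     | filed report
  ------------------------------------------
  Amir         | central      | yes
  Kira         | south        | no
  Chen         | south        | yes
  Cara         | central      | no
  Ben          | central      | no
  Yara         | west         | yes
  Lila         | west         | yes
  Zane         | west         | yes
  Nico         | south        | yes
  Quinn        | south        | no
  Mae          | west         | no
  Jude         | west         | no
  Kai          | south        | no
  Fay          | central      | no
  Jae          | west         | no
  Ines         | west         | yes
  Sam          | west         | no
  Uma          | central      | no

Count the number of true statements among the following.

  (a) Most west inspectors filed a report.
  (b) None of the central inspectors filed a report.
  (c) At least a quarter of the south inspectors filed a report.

1

(a) west: |A| = 8, |A ∩ B| = 4; needs |A ∩ B| > |A ∖ B| — false.
(b) central: |A| = 5, |A ∩ B| = 1; needs A ∩ B = ∅ (|A ∩ B| = 0) — false.
(c) south: |A| = 5, |A ∩ B| = 2; needs |A ∩ B| / |A| ≥ 1/4 — true.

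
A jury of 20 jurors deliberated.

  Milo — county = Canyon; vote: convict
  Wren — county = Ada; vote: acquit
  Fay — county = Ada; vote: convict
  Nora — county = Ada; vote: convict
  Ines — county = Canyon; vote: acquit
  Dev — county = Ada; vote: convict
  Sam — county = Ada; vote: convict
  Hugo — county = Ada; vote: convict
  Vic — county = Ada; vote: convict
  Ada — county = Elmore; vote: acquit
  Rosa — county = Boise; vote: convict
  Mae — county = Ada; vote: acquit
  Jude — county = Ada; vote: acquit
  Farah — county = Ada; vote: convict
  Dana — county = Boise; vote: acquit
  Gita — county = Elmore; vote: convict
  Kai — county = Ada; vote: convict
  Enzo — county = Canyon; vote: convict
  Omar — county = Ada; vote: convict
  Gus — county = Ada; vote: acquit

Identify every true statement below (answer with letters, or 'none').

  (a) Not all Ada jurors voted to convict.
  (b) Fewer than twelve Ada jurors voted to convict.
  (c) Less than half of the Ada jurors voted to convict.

(a), (b)

|A| = 13, |A ∩ B| = 9, |A ∖ B| = 4.
(a) A ⊄ B (|A ∖ B| ≥ 1): holds.
(b) |A ∩ B| < 12: holds.
(c) |A ∩ B| < |A ∖ B|: fails.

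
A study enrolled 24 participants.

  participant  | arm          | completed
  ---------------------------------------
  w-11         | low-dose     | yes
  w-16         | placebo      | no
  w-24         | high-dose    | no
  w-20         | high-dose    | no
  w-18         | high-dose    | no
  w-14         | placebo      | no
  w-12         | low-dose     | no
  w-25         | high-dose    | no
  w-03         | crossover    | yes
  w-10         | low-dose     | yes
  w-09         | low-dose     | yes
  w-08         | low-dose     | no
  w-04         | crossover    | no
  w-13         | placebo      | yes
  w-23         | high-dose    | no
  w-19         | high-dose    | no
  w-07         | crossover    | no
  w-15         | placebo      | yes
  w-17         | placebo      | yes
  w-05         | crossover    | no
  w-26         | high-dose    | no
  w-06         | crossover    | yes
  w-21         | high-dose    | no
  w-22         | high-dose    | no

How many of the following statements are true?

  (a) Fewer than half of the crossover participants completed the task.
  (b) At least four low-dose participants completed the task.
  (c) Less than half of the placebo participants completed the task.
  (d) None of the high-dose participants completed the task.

(a) crossover: |A| = 5, |A ∩ B| = 2; needs |A ∩ B| < |A ∖ B| — true.
(b) low-dose: |A| = 5, |A ∩ B| = 3; needs |A ∩ B| ≥ 4 — false.
(c) placebo: |A| = 5, |A ∩ B| = 3; needs |A ∩ B| < |A ∖ B| — false.
(d) high-dose: |A| = 9, |A ∩ B| = 0; needs A ∩ B = ∅ (|A ∩ B| = 0) — true.

2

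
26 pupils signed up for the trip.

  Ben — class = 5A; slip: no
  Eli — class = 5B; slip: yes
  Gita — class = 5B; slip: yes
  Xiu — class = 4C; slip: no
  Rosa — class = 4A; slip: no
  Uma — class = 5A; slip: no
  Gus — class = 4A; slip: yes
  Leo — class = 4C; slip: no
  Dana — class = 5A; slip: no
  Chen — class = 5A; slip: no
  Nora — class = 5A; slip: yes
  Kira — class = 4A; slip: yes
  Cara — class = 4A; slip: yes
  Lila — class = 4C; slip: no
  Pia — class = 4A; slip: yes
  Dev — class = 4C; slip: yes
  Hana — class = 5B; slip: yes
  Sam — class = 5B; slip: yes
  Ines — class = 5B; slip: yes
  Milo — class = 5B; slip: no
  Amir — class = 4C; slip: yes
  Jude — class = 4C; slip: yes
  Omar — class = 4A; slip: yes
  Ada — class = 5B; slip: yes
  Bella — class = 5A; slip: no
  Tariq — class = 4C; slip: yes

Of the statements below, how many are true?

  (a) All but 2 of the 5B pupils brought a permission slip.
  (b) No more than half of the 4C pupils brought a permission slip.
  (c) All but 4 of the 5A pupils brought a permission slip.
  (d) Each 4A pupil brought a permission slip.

(a) 5B: |A| = 7, |A ∩ B| = 6; needs |A ∖ B| = 2 — false.
(b) 4C: |A| = 7, |A ∩ B| = 4; needs |A ∩ B| ≤ |A ∖ B| — false.
(c) 5A: |A| = 6, |A ∩ B| = 1; needs |A ∖ B| = 4 — false.
(d) 4A: |A| = 6, |A ∩ B| = 5; needs A ⊆ B, i.e. every element of A is in B (|A ∖ B| = 0) — false.

0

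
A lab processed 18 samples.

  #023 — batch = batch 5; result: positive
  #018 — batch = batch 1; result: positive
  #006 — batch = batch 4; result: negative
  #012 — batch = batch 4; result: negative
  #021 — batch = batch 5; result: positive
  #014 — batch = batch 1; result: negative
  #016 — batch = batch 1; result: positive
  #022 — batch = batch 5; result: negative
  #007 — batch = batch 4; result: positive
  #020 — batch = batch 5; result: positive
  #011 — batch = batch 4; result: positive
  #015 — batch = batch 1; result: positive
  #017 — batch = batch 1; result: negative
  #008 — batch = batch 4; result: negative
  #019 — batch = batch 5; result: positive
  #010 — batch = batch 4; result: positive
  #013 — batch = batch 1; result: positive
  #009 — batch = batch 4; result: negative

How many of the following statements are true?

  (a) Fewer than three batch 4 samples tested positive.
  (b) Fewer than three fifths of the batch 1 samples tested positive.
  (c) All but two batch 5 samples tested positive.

(a) batch 4: |A| = 7, |A ∩ B| = 3; needs |A ∩ B| < 3 — false.
(b) batch 1: |A| = 6, |A ∩ B| = 4; needs |A ∩ B| / |A| < 3/5 — false.
(c) batch 5: |A| = 5, |A ∩ B| = 4; needs |A ∖ B| = 2 — false.

0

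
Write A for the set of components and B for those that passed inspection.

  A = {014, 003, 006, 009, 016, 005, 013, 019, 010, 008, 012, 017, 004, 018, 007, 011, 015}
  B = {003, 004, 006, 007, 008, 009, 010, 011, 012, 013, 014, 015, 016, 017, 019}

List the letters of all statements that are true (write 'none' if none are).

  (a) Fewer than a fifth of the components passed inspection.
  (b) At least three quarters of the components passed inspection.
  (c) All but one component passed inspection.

|A| = 17, |A ∩ B| = 15, |A ∖ B| = 2.
(a) |A ∩ B| / |A| < 1/5: fails.
(b) |A ∩ B| / |A| ≥ 3/4: holds.
(c) |A ∖ B| = 1: fails.

(b)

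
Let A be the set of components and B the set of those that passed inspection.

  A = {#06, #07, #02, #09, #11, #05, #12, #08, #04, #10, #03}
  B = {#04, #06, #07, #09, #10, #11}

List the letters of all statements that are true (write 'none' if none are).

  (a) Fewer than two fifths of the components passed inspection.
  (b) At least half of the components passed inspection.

(b)

|A| = 11, |A ∩ B| = 6, |A ∖ B| = 5.
(a) |A ∩ B| / |A| < 2/5: fails.
(b) |A ∩ B| ≥ |A ∖ B|: holds.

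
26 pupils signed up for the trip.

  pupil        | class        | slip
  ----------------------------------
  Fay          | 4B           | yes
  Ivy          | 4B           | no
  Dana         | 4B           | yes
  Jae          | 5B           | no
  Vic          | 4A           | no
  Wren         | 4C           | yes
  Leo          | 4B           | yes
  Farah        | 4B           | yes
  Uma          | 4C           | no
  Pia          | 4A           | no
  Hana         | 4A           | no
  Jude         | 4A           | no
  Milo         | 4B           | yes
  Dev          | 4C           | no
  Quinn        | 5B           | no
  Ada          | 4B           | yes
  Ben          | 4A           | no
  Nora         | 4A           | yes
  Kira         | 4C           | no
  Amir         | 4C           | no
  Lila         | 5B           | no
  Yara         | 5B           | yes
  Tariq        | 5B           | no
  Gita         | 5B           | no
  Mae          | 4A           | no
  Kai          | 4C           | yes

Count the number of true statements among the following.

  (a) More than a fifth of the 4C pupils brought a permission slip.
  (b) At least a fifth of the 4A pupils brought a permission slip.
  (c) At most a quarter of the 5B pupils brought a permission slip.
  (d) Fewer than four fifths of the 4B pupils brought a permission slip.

(a) 4C: |A| = 6, |A ∩ B| = 2; needs |A ∩ B| / |A| > 1/5 — true.
(b) 4A: |A| = 7, |A ∩ B| = 1; needs |A ∩ B| / |A| ≥ 1/5 — false.
(c) 5B: |A| = 6, |A ∩ B| = 1; needs |A ∩ B| / |A| ≤ 1/4 — true.
(d) 4B: |A| = 7, |A ∩ B| = 6; needs |A ∩ B| / |A| < 4/5 — false.

2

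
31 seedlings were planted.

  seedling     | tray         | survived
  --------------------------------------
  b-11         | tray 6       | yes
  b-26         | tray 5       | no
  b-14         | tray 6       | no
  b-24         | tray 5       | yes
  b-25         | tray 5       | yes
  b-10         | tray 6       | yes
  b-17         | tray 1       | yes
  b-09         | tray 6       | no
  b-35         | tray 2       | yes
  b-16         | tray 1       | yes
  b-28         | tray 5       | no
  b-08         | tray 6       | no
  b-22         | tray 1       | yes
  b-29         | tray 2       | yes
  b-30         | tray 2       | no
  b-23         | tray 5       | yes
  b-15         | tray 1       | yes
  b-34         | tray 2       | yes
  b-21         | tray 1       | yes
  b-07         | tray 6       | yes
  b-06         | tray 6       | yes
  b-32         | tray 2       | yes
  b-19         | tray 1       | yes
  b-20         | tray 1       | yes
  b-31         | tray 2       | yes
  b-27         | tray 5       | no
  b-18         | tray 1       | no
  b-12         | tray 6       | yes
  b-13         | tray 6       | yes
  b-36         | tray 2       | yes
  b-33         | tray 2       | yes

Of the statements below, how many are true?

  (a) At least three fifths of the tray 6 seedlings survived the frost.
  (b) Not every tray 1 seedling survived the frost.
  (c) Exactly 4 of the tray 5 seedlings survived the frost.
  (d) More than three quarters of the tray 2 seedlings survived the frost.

(a) tray 6: |A| = 9, |A ∩ B| = 6; needs |A ∩ B| / |A| ≥ 3/5 — true.
(b) tray 1: |A| = 8, |A ∩ B| = 7; needs A ⊄ B (|A ∖ B| ≥ 1) — true.
(c) tray 5: |A| = 6, |A ∩ B| = 3; needs |A ∩ B| = 4 — false.
(d) tray 2: |A| = 8, |A ∩ B| = 7; needs |A ∩ B| / |A| > 3/4 — true.

3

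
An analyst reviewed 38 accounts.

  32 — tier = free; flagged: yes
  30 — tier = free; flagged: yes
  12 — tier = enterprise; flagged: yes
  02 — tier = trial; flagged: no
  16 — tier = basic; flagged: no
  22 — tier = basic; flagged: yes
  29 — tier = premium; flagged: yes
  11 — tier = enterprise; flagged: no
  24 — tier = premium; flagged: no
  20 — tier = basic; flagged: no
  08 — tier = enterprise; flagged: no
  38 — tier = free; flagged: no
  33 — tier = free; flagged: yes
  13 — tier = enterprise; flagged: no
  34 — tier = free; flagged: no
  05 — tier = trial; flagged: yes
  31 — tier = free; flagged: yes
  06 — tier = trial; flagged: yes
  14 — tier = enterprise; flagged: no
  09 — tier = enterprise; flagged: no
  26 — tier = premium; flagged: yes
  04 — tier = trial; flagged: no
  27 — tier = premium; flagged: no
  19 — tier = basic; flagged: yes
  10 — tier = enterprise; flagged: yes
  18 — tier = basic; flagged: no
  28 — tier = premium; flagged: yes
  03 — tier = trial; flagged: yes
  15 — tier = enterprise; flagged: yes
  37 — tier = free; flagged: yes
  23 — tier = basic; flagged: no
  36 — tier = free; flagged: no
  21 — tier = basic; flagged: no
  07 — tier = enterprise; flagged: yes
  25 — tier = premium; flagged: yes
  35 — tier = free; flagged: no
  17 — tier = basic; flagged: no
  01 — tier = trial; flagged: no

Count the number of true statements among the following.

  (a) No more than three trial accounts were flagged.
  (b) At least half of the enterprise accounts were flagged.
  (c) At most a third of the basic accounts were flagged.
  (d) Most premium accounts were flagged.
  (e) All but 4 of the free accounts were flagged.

4

(a) trial: |A| = 6, |A ∩ B| = 3; needs |A ∩ B| ≤ 3 — true.
(b) enterprise: |A| = 9, |A ∩ B| = 4; needs |A ∩ B| ≥ |A ∖ B| — false.
(c) basic: |A| = 8, |A ∩ B| = 2; needs |A ∩ B| / |A| ≤ 1/3 — true.
(d) premium: |A| = 6, |A ∩ B| = 4; needs |A ∩ B| > |A ∖ B| — true.
(e) free: |A| = 9, |A ∩ B| = 5; needs |A ∖ B| = 4 — true.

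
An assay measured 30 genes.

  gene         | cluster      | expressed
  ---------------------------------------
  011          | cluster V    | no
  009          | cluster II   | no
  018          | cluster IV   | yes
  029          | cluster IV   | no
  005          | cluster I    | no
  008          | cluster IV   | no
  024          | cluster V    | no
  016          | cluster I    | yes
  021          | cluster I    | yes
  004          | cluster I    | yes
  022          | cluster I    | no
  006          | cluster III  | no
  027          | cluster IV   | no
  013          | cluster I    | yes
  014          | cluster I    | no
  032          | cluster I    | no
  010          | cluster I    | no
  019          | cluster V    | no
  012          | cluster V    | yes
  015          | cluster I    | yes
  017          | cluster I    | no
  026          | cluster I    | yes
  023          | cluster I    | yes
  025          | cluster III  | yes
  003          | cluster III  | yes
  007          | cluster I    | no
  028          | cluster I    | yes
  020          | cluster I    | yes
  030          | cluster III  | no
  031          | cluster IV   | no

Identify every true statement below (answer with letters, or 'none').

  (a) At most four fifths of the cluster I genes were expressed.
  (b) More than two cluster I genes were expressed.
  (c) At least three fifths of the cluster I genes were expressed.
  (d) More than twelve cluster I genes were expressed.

(a), (b)

|A| = 16, |A ∩ B| = 9, |A ∖ B| = 7.
(a) |A ∩ B| / |A| ≤ 4/5: holds.
(b) |A ∩ B| > 2: holds.
(c) |A ∩ B| / |A| ≥ 3/5: fails.
(d) |A ∩ B| > 12: fails.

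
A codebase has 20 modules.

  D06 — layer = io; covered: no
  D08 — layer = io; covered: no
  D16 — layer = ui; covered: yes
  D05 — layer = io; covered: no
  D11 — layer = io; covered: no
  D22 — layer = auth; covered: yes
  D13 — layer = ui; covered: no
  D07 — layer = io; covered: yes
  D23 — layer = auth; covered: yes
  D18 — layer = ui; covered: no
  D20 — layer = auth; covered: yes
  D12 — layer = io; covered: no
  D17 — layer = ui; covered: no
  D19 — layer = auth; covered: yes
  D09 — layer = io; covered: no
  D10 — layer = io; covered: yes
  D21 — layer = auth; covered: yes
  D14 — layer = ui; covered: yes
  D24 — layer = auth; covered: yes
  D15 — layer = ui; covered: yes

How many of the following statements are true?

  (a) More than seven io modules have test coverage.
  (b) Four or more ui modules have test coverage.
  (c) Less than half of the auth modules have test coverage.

0

(a) io: |A| = 8, |A ∩ B| = 2; needs |A ∩ B| > 7 — false.
(b) ui: |A| = 6, |A ∩ B| = 3; needs |A ∩ B| ≥ 4 — false.
(c) auth: |A| = 6, |A ∩ B| = 6; needs |A ∩ B| < |A ∖ B| — false.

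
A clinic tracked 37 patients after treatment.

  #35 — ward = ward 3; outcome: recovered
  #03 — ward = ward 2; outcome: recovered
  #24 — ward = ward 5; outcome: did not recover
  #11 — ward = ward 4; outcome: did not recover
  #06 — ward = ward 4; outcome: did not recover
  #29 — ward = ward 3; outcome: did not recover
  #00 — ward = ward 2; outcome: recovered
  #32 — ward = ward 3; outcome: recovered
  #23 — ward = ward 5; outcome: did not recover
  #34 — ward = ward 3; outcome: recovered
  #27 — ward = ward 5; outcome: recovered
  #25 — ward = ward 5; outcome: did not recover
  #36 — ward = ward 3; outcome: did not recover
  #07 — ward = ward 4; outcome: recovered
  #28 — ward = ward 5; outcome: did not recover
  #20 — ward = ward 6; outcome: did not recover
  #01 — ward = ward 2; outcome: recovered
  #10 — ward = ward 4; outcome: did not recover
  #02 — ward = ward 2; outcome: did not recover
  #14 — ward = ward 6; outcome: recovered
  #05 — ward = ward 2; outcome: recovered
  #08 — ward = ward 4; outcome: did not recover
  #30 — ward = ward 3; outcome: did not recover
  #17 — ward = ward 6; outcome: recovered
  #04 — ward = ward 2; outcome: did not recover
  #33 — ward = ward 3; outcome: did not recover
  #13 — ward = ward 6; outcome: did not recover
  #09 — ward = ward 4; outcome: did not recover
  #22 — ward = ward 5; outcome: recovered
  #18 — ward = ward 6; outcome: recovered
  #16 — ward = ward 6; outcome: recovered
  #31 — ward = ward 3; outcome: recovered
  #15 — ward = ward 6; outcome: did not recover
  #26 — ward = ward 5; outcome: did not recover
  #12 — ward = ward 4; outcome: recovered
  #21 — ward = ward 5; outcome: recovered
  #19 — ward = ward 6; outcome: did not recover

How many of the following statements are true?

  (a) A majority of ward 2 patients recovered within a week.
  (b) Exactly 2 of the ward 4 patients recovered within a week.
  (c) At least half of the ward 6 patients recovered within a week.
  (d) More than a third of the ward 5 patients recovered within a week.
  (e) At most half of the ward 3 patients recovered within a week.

(a) ward 2: |A| = 6, |A ∩ B| = 4; needs |A ∩ B| > |A ∖ B| — true.
(b) ward 4: |A| = 7, |A ∩ B| = 2; needs |A ∩ B| = 2 — true.
(c) ward 6: |A| = 8, |A ∩ B| = 4; needs |A ∩ B| ≥ |A ∖ B| — true.
(d) ward 5: |A| = 8, |A ∩ B| = 3; needs |A ∩ B| / |A| > 1/3 — true.
(e) ward 3: |A| = 8, |A ∩ B| = 4; needs |A ∩ B| ≤ |A ∖ B| — true.

5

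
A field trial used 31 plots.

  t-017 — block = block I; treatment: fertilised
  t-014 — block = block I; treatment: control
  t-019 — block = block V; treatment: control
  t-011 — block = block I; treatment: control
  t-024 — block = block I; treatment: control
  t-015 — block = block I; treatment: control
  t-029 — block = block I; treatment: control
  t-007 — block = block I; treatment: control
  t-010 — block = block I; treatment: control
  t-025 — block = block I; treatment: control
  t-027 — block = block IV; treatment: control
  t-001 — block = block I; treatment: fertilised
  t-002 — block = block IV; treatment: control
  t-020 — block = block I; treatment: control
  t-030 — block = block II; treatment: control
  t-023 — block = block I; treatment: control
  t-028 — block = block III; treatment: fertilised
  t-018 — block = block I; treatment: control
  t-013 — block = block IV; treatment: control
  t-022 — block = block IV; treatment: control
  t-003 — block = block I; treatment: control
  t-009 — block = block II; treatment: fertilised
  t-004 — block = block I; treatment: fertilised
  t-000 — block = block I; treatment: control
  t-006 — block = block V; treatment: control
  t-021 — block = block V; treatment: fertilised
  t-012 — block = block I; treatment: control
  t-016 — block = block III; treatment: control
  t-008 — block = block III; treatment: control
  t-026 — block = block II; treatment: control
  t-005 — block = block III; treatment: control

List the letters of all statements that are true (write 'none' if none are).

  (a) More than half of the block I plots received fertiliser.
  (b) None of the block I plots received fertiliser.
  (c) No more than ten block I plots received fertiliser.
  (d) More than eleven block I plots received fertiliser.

(c)

|A| = 17, |A ∩ B| = 3, |A ∖ B| = 14.
(a) |A ∩ B| > |A ∖ B|: fails.
(b) A ∩ B = ∅ (|A ∩ B| = 0): fails.
(c) |A ∩ B| ≤ 10: holds.
(d) |A ∩ B| > 11: fails.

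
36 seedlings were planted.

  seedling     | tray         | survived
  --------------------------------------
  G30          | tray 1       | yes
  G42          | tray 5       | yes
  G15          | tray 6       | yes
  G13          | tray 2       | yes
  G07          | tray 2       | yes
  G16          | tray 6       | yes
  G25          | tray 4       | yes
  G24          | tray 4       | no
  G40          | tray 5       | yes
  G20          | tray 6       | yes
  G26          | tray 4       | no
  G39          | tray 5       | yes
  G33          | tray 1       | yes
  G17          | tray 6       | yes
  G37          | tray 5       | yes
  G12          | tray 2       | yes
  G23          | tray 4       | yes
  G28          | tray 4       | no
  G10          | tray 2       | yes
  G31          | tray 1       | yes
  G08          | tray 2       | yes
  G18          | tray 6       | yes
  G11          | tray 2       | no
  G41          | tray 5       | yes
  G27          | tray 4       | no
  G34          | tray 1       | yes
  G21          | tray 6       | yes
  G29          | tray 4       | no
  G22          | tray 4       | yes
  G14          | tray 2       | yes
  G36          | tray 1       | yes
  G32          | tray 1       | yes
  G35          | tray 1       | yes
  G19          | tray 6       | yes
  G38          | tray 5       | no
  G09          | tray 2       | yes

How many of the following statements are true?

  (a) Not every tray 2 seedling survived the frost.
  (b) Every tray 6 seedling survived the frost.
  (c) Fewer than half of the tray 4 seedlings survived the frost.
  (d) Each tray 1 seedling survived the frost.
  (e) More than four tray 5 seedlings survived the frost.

5

(a) tray 2: |A| = 8, |A ∩ B| = 7; needs A ⊄ B (|A ∖ B| ≥ 1) — true.
(b) tray 6: |A| = 7, |A ∩ B| = 7; needs A ⊆ B, i.e. every element of A is in B (|A ∖ B| = 0) — true.
(c) tray 4: |A| = 8, |A ∩ B| = 3; needs |A ∩ B| < |A ∖ B| — true.
(d) tray 1: |A| = 7, |A ∩ B| = 7; needs A ⊆ B, i.e. every element of A is in B (|A ∖ B| = 0) — true.
(e) tray 5: |A| = 6, |A ∩ B| = 5; needs |A ∩ B| > 4 — true.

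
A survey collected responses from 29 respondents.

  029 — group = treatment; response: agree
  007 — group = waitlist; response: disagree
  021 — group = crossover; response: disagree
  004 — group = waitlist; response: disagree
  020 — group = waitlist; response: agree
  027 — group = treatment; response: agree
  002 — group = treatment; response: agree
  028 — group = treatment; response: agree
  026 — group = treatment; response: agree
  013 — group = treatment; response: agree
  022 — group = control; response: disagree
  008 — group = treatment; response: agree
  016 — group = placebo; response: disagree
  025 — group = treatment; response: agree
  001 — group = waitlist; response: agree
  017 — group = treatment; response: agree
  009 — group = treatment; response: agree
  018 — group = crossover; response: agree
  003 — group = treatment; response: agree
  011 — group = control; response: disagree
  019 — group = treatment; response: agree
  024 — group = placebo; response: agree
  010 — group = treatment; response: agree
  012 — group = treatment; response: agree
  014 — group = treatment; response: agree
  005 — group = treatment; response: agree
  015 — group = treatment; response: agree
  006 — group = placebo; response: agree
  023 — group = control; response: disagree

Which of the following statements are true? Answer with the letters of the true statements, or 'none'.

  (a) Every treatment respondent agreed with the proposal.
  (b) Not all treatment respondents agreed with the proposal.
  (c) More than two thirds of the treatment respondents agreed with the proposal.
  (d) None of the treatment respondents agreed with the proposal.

|A| = 17, |A ∩ B| = 17, |A ∖ B| = 0.
(a) A ⊆ B, i.e. every element of A is in B (|A ∖ B| = 0): holds.
(b) A ⊄ B (|A ∖ B| ≥ 1): fails.
(c) |A ∩ B| / |A| > 2/3: holds.
(d) A ∩ B = ∅ (|A ∩ B| = 0): fails.

(a), (c)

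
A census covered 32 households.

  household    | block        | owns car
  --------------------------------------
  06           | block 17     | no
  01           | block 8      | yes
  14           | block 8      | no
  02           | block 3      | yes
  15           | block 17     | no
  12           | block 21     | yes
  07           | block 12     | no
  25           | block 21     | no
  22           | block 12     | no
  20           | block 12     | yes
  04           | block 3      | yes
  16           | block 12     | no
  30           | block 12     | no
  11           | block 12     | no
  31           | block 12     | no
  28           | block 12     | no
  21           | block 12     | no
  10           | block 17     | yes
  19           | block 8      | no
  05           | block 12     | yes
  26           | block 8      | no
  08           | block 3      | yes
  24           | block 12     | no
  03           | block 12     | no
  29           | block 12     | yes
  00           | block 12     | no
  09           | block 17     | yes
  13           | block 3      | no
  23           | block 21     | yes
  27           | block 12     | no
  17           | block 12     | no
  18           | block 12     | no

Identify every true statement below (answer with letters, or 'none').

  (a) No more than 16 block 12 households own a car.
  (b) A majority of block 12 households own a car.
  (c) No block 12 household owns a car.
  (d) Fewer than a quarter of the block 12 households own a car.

|A| = 17, |A ∩ B| = 3, |A ∖ B| = 14.
(a) |A ∩ B| ≤ 16: holds.
(b) |A ∩ B| > |A ∖ B|: fails.
(c) A ∩ B = ∅ (|A ∩ B| = 0): fails.
(d) |A ∩ B| / |A| < 1/4: holds.

(a), (d)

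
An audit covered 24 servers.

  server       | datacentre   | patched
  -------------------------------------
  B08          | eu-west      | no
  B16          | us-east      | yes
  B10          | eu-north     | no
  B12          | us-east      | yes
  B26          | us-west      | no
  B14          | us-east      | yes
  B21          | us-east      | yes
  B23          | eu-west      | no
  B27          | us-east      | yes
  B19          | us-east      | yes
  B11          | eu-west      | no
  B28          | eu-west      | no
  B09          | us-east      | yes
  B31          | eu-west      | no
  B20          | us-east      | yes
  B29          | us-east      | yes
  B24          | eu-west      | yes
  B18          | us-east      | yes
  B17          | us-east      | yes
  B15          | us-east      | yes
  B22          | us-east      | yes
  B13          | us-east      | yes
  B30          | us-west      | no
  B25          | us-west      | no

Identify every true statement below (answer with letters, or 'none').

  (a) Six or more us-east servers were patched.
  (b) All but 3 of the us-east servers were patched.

|A| = 14, |A ∩ B| = 14, |A ∖ B| = 0.
(a) |A ∩ B| ≥ 6: holds.
(b) |A ∖ B| = 3: fails.

(a)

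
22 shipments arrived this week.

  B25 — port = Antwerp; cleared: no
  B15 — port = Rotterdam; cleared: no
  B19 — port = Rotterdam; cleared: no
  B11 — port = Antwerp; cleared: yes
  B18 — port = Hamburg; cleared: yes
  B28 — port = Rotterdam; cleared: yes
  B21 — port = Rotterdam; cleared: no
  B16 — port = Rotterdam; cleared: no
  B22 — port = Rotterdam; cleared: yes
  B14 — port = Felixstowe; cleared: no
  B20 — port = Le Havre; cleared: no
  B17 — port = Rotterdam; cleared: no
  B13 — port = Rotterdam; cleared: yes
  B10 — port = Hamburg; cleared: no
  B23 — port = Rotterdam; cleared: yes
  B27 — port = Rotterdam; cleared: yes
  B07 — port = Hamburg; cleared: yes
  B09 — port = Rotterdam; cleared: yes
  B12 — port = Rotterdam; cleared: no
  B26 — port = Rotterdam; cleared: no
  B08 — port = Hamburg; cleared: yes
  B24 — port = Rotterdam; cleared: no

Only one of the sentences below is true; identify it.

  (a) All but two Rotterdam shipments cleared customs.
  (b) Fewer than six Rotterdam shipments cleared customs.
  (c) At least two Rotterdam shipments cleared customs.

|A| = 14, |A ∩ B| = 6, |A ∖ B| = 8.
(a) requires |A ∖ B| = 2: false.
(b) requires |A ∩ B| < 6: false.
(c) requires |A ∩ B| ≥ 2: true.

(c)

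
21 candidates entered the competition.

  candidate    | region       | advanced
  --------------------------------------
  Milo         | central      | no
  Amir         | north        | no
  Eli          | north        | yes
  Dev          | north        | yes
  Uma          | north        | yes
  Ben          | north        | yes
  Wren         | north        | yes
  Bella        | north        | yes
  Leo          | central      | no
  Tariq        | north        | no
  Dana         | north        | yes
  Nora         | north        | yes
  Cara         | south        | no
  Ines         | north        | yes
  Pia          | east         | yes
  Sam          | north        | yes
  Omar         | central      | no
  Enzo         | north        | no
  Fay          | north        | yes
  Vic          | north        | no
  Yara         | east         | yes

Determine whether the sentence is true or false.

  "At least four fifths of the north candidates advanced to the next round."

The determiner here denotes the relation: |A ∩ B| / |A| ≥ 4/5.
|A| = 15, |A ∩ B| = 11, |A ∖ B| = 4.
|A ∩ B|/|A| = 11/15, so the statement is false.

False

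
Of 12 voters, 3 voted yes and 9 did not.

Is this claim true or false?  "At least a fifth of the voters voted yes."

True

Truth condition: |A ∩ B| / |A| ≥ 1/5.
|A| = 12, |A ∩ B| = 3, |A ∖ B| = 9.
|A ∩ B|/|A| = 3/12, so the statement is true.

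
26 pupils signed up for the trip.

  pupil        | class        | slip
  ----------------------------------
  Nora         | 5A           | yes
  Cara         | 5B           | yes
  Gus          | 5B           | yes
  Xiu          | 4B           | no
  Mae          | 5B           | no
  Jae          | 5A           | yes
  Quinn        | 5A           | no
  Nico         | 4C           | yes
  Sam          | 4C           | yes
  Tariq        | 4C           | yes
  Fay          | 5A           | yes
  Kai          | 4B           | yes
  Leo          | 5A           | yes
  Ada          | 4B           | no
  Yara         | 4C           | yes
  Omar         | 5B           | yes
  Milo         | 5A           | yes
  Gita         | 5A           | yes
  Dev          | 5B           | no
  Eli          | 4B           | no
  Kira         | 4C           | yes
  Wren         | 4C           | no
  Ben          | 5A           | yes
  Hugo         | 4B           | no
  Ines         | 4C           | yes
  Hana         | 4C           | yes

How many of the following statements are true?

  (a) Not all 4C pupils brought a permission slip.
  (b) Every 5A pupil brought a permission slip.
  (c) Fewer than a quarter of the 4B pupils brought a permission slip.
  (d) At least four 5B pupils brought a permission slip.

2

(a) 4C: |A| = 8, |A ∩ B| = 7; needs A ⊄ B (|A ∖ B| ≥ 1) — true.
(b) 5A: |A| = 8, |A ∩ B| = 7; needs A ⊆ B, i.e. every element of A is in B (|A ∖ B| = 0) — false.
(c) 4B: |A| = 5, |A ∩ B| = 1; needs |A ∩ B| / |A| < 1/4 — true.
(d) 5B: |A| = 5, |A ∩ B| = 3; needs |A ∩ B| ≥ 4 — false.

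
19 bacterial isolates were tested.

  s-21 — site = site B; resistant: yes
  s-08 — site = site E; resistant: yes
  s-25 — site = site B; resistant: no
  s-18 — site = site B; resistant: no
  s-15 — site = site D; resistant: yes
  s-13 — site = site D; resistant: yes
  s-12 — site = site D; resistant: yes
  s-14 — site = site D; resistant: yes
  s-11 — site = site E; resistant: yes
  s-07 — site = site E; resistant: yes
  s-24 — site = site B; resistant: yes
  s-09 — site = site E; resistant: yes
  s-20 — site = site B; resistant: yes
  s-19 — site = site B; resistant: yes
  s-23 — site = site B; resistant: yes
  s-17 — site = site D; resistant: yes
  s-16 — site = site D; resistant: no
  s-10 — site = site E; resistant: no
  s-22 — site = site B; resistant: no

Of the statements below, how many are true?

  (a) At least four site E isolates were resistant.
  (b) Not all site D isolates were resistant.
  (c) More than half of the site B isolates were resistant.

3

(a) site E: |A| = 5, |A ∩ B| = 4; needs |A ∩ B| ≥ 4 — true.
(b) site D: |A| = 6, |A ∩ B| = 5; needs A ⊄ B (|A ∖ B| ≥ 1) — true.
(c) site B: |A| = 8, |A ∩ B| = 5; needs |A ∩ B| > |A ∖ B| — true.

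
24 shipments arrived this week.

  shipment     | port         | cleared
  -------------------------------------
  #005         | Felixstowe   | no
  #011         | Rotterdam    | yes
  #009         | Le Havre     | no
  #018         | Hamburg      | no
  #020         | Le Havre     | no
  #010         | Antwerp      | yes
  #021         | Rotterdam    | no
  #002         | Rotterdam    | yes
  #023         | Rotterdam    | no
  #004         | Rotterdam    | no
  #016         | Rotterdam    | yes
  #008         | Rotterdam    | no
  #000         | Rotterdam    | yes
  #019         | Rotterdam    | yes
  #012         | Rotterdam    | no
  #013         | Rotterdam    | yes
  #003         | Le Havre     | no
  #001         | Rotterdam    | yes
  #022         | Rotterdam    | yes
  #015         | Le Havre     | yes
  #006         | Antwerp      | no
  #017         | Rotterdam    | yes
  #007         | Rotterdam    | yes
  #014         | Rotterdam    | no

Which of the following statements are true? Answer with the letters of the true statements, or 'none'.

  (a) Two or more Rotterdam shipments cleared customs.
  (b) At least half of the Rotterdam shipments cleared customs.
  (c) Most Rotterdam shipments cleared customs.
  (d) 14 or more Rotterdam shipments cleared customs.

(a), (b), (c)

|A| = 16, |A ∩ B| = 10, |A ∖ B| = 6.
(a) |A ∩ B| ≥ 2: holds.
(b) |A ∩ B| ≥ |A ∖ B|: holds.
(c) |A ∩ B| > |A ∖ B|: holds.
(d) |A ∩ B| ≥ 14: fails.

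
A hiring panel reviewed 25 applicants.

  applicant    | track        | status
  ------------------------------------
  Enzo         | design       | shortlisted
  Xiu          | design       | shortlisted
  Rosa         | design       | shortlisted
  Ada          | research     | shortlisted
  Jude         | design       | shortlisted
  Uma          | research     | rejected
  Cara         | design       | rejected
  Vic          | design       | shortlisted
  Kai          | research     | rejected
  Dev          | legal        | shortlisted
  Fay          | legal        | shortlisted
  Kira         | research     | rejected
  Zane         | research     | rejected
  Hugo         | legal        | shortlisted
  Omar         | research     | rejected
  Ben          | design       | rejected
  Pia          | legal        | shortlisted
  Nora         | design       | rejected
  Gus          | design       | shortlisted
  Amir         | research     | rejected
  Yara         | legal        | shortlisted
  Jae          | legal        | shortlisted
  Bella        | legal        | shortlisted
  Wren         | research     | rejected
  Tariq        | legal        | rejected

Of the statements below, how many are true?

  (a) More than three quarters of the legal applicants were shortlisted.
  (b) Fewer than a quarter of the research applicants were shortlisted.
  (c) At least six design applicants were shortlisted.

(a) legal: |A| = 8, |A ∩ B| = 7; needs |A ∩ B| / |A| > 3/4 — true.
(b) research: |A| = 8, |A ∩ B| = 1; needs |A ∩ B| / |A| < 1/4 — true.
(c) design: |A| = 9, |A ∩ B| = 6; needs |A ∩ B| ≥ 6 — true.

3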